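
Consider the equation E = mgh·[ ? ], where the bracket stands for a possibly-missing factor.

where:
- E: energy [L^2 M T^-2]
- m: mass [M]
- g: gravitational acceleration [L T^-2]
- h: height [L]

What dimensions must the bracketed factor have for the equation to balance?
Nothing is missing — the bracketed factor must be dimensionless.

E has dimensions [L^2 M T^-2] and mgh already has dimensions [L^2 M T^-2], so E = mgh is dimensionally complete.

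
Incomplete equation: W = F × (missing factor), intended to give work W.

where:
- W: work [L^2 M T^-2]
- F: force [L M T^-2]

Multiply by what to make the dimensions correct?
d (distance), dimensions [L]

W has dimensions [L^2 M T^-2] and F has dimensions [L M T^-2].
The missing factor must have dimensions [L^2 M T^-2] / [L M T^-2] = [L], i.e. distance (d).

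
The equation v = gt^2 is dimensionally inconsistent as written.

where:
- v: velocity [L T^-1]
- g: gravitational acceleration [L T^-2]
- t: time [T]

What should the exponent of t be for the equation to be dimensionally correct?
The exponent of t should be 1: v = gt

The LHS v has dimensions [L T^-1]; t has dimensions [T].
As written, the RHS gt^2 (exponent 2 on t) has dimensions [L], which does not match.
With exponent 1, the RHS gt has dimensions [L T^-1], matching the LHS.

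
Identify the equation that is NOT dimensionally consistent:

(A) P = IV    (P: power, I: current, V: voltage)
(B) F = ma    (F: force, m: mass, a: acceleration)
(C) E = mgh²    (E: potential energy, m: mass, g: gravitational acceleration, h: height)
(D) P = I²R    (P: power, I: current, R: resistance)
(C) E = mgh²

The equation (C) E = mgh² is dimensionally incorrect.

LHS (E): [L^2 M T^-2]
RHS (mgh²): [L^3 M T^-2] ✗

The dimensions do not match. The other three equations balance.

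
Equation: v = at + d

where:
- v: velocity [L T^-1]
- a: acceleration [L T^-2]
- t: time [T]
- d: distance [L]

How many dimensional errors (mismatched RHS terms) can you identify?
1

LHS v: [L T^-1]
- at: [L T^-1] ✓
- d: [L] ✗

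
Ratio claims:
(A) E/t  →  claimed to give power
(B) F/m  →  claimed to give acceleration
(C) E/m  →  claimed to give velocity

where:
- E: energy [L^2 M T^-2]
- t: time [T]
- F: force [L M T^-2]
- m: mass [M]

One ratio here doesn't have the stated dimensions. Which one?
(C) E/m does not give velocity

(A) E/t: [L^2 M T^-3] = power [L^2 M T^-3] ✓
(B) F/m: [L T^-2] = acceleration [L T^-2] ✓
(C) E/m: [L^2 T^-2] ≠ velocity [L T^-1] ✗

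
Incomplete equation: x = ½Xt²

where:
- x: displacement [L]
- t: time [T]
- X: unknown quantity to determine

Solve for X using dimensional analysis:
X = a (acceleration), dimensions [L T^-2]

x has dimensions [L]; the rest of the RHS (½ t²) has dimensions [T^2].
So X must have dimensions [L T^-2] — X = a (acceleration).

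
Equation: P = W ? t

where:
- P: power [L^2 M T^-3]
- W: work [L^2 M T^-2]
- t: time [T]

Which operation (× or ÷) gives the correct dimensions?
division (÷): P = W ÷ t

P [L^2 M T^-3]; W [L^2 M T^-2]; t [T].
W × t → [L^2 M T^-1] ✗
W ÷ t → [L^2 M T^-3] ✓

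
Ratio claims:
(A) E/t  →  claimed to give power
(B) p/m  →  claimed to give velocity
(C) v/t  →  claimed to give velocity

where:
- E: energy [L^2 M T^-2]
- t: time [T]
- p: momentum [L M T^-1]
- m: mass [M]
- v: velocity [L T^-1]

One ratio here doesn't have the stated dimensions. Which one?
(C) v/t does not give velocity

(A) E/t: [L^2 M T^-3] = power [L^2 M T^-3] ✓
(B) p/m: [L T^-1] = velocity [L T^-1] ✓
(C) v/t: [L T^-2] ≠ velocity [L T^-1] ✗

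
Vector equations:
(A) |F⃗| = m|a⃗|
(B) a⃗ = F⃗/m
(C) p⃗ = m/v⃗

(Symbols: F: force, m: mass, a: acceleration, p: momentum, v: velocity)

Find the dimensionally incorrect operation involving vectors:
(C) p⃗ = m/v⃗

(A) |F⃗| = m|a⃗|: LHS [L M T^-2], RHS [L M T^-2] ✓ — magnitudes of vectors are scalars
(B) a⃗ = F⃗/m: LHS [L T^-2], RHS [L T^-2] ✓ — force (vector) divided by mass (scalar)
(C) p⃗ = m/v⃗: LHS [L M T^-1], RHS [L^-1 M T] ✗ — momentum is mass times velocity; should be mv⃗ (and division by a vector is undefined)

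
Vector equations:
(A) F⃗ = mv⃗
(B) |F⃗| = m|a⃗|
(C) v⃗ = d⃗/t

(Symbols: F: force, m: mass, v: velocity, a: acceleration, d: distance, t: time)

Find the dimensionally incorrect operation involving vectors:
(A) F⃗ = mv⃗

(A) F⃗ = mv⃗: LHS [L M T^-2], RHS [L M T^-1] ✗ — mass times velocity is momentum, not force; should be ma⃗
(B) |F⃗| = m|a⃗|: LHS [L M T^-2], RHS [L M T^-2] ✓ — magnitudes of vectors are scalars
(C) v⃗ = d⃗/t: LHS [L T^-1], RHS [L T^-1] ✓ — displacement (vector) divided by time (scalar)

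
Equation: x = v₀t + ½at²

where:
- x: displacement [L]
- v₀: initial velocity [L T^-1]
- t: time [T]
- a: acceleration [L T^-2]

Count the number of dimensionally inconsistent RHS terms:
0

LHS x: [L]
- v₀t: [L] ✓
- ½at²: [L] ✓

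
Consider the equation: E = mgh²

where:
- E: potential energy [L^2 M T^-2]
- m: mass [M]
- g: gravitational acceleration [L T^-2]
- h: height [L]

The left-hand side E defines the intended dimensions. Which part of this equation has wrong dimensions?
The right-hand side term mgh²

E has dimensions [L^2 M T^-2], but mgh² has dimensions [L^3 M T^-2], so the term mgh² is dimensionally wrong for E.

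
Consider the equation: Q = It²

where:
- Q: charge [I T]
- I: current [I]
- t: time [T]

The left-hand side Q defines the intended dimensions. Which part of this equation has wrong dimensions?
The right-hand side term It²

Q has dimensions [I T], but It² has dimensions [I T^2], so the term It² is dimensionally wrong for Q.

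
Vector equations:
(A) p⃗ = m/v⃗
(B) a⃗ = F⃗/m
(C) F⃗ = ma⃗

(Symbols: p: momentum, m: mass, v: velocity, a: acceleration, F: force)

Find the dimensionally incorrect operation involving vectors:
(A) p⃗ = m/v⃗

(A) p⃗ = m/v⃗: LHS [L M T^-1], RHS [L^-1 M T] ✗ — momentum is mass times velocity; should be mv⃗ (and division by a vector is undefined)
(B) a⃗ = F⃗/m: LHS [L T^-2], RHS [L T^-2] ✓ — force (vector) divided by mass (scalar)
(C) F⃗ = ma⃗: LHS [L M T^-2], RHS [L M T^-2] ✓ — Force and acceleration are vectors, mass is a scalar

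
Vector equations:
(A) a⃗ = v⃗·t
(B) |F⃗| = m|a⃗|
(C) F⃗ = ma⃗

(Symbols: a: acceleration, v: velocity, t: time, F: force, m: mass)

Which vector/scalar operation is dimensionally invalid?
(A) a⃗ = v⃗·t

(A) a⃗ = v⃗·t: LHS [L T^-2], RHS [L] ✗ — acceleration is velocity per time; should be v⃗/t
(B) |F⃗| = m|a⃗|: LHS [L M T^-2], RHS [L M T^-2] ✓ — magnitudes of vectors are scalars
(C) F⃗ = ma⃗: LHS [L M T^-2], RHS [L M T^-2] ✓ — Force and acceleration are vectors, mass is a scalar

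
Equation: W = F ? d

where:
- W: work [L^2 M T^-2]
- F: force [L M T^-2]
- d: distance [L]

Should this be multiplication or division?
multiplication (×): W = F × d

W [L^2 M T^-2]; F [L M T^-2]; d [L].
F × d → [L^2 M T^-2] ✓
F ÷ d → [M T^-2] ✗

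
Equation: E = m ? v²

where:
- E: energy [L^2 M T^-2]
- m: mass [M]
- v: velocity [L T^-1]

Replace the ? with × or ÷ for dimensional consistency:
multiplication (×): E = m × v²

E [L^2 M T^-2]; m [M]; v² [L^2 T^-2].
m × v² → [L^2 M T^-2] ✓
m ÷ v² → [L^-2 M T^2] ✗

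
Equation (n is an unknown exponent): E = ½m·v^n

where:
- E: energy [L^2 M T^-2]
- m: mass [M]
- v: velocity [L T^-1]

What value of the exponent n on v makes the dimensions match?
n = 2

E has dimensions [L^2 M T^-2]; v has dimensions [L T^-1].
The rest of the RHS has dimensions [M], so v^n must supply [L^2 T^-2].
With n = 2: ½m·v^2 has dimensions [L^2 M T^-2], matching the LHS ✓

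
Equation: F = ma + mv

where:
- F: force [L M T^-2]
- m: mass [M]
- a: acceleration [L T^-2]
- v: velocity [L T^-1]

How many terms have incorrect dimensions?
1

LHS F: [L M T^-2]
- ma: [L M T^-2] ✓
- mv: [L M T^-1] ✗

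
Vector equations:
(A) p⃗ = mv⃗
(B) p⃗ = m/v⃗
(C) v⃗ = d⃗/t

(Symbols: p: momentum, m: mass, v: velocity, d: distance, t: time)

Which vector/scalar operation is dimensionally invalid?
(B) p⃗ = m/v⃗

(A) p⃗ = mv⃗: LHS [L M T^-1], RHS [L M T^-1] ✓ — mass (scalar) times velocity (vector)
(B) p⃗ = m/v⃗: LHS [L M T^-1], RHS [L^-1 M T] ✗ — momentum is mass times velocity; should be mv⃗ (and division by a vector is undefined)
(C) v⃗ = d⃗/t: LHS [L T^-1], RHS [L T^-1] ✓ — displacement (vector) divided by time (scalar)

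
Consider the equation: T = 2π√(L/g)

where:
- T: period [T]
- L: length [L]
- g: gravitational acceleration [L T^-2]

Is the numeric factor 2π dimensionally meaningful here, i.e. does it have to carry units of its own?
No

T has dimensions [T] and √(L/g) already has dimensions [T], so the equation balances without 2π contributing any dimensions. 2π is a pure (dimensionless) number; changing or removing it would not affect dimensional consistency.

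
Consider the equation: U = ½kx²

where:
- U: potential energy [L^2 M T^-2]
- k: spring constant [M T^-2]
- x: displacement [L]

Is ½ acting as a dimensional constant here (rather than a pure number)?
No

U has dimensions [L^2 M T^-2] and kx² already has dimensions [L^2 M T^-2], so the equation balances without ½ contributing any dimensions. ½ is a pure (dimensionless) number; changing or removing it would not affect dimensional consistency.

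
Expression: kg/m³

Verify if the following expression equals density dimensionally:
Yes

The expression kg/m³ has dimensions [L^-3 M], which is exactly density [L^-3 M].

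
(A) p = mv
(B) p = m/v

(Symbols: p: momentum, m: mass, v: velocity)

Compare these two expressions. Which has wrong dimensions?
(B)

(A) p = mv: LHS [L M T^-1], RHS [L M T^-1] ✓
(B) p = m/v: LHS [L M T^-1], RHS [L^-1 M T] ✗

Expression (B) p = m/v is dimensionally incorrect.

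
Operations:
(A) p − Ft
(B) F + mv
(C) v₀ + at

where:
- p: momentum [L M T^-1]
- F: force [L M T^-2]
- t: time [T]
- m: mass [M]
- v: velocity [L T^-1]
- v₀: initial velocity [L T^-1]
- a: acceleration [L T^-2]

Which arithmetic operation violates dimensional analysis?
(B) F + mv

(A) p − Ft: p [L M T^-1] and Ft [L M T^-1] — same dimensions ✓
(B) F + mv: F [L M T^-2] and mv [L M T^-1] — different dimensions cannot be added/subtracted ✗
(C) v₀ + at: v₀ [L T^-1] and at [L T^-1] — same dimensions ✓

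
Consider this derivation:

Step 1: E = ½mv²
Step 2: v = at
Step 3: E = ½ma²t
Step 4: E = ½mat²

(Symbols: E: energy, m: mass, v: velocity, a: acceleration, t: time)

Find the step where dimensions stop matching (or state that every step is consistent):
Step 3

Step 1: E = ½mv² → LHS [L^2 M T^-2], RHS [L^2 M T^-2] ✓
Step 2: v = at → LHS [L T^-1], RHS [L T^-1] ✓
Step 3: E = ½ma²t → LHS [L^2 M T^-2], RHS [L^2 M T^-3] ✗

The first dimensional inconsistency appears in step 3: E = ½ma²t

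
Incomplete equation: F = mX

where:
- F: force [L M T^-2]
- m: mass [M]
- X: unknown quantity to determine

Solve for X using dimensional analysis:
X = a (acceleration), dimensions [L T^-2]

F has dimensions [L M T^-2]; the rest of the RHS (m) has dimensions [M].
So X must have dimensions [L T^-2] — X = a (acceleration).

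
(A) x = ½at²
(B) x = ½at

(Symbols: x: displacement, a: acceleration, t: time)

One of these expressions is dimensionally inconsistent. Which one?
(B)

(A) x = ½at²: LHS [L], RHS [L] ✓
(B) x = ½at: LHS [L], RHS [L T^-1] ✗

Expression (B) x = ½at is dimensionally incorrect.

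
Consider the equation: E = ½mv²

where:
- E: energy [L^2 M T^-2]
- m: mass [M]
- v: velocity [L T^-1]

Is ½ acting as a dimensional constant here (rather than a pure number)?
No

E has dimensions [L^2 M T^-2] and mv² already has dimensions [L^2 M T^-2], so the equation balances without ½ contributing any dimensions. ½ is a pure (dimensionless) number; changing or removing it would not affect dimensional consistency.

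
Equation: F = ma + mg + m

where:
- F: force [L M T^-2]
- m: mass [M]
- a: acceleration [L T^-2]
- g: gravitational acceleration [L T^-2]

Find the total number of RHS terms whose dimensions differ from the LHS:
1

LHS F: [L M T^-2]
- ma: [L M T^-2] ✓
- mg: [L M T^-2] ✓
- m: [M] ✗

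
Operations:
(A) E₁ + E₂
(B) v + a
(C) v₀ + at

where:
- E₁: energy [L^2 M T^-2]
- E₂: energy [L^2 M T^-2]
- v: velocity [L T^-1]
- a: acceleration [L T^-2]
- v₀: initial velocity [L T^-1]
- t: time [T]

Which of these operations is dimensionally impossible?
(B) v + a

(A) E₁ + E₂: E₁ [L^2 M T^-2] and E₂ [L^2 M T^-2] — same dimensions ✓
(B) v + a: v [L T^-1] and a [L T^-2] — different dimensions cannot be added/subtracted ✗
(C) v₀ + at: v₀ [L T^-1] and at [L T^-1] — same dimensions ✓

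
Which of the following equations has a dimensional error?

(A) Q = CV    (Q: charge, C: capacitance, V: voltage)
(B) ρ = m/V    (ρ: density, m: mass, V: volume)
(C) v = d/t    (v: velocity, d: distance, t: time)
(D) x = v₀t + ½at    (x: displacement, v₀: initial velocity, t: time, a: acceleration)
(D) x = v₀t + ½at

The equation (D) x = v₀t + ½at is dimensionally incorrect.

LHS (x): [L]
RHS terms:
  - v₀t: [L] ✓
  - ½at: [L T^-1] ✗ (does not match LHS)

The dimensions do not match. The other three equations balance.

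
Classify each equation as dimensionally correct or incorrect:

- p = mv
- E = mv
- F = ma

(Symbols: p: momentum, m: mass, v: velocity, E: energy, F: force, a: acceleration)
Dimensionally correct: p = mv, F = ma
Dimensionally incorrect: E = mv
Ordered (correct first, then incorrect): p = mv, F = ma, E = mv

- p = mv: LHS [L M T^-1], RHS [L M T^-1] → correct ✓
- E = mv: LHS [L^2 M T^-2], RHS [L M T^-1] → incorrect ✗
- F = ma: LHS [L M T^-2], RHS [L M T^-2] → correct ✓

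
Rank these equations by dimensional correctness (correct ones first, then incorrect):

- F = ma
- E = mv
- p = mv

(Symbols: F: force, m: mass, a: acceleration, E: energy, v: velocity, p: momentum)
Dimensionally correct: F = ma, p = mv
Dimensionally incorrect: E = mv
Ordered (correct first, then incorrect): F = ma, p = mv, E = mv

- F = ma: LHS [L M T^-2], RHS [L M T^-2] → correct ✓
- E = mv: LHS [L^2 M T^-2], RHS [L M T^-1] → incorrect ✗
- p = mv: LHS [L M T^-1], RHS [L M T^-1] → correct ✓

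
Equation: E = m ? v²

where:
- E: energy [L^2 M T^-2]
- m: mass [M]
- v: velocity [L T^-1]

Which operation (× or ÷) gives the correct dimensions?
multiplication (×): E = m × v²

E [L^2 M T^-2]; m [M]; v² [L^2 T^-2].
m × v² → [L^2 M T^-2] ✓
m ÷ v² → [L^-2 M T^2] ✗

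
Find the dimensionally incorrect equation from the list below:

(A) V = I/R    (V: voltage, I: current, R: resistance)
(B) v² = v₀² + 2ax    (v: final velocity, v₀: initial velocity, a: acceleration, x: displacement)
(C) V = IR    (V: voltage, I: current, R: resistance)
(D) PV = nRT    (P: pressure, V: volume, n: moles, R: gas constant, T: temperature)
(A) V = I/R

The equation (A) V = I/R is dimensionally incorrect.

LHS (V): [I^-1 L^2 M T^-3]
RHS (I/R): [I^3 L^-2 M^-1 T^3] ✗

The dimensions do not match. The other three equations balance.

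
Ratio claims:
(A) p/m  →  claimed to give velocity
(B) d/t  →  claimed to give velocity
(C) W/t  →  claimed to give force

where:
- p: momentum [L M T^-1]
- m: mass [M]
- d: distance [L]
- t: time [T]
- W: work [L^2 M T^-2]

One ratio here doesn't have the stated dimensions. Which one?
(C) W/t does not give force

(A) p/m: [L T^-1] = velocity [L T^-1] ✓
(B) d/t: [L T^-1] = velocity [L T^-1] ✓
(C) W/t: [L^2 M T^-3] ≠ force [L M T^-2] ✗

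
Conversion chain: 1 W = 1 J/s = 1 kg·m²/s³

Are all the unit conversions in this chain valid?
The chain is correct (no errors).

Correct: Watt is Joule per second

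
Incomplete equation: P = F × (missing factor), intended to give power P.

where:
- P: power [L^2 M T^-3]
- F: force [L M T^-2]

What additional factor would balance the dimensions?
v (velocity), dimensions [L T^-1]

P has dimensions [L^2 M T^-3] and F has dimensions [L M T^-2].
The missing factor must have dimensions [L^2 M T^-3] / [L M T^-2] = [L T^-1], i.e. velocity (v).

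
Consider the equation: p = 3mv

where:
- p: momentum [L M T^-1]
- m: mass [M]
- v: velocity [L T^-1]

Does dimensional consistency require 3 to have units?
No

p has dimensions [L M T^-1] and mv already has dimensions [L M T^-1], so the equation balances without 3 contributing any dimensions. 3 is a pure (dimensionless) number; changing or removing it would not affect dimensional consistency.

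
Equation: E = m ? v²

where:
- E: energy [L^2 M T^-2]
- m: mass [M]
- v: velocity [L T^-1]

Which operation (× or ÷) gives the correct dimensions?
multiplication (×): E = m × v²

E [L^2 M T^-2]; m [M]; v² [L^2 T^-2].
m × v² → [L^2 M T^-2] ✓
m ÷ v² → [L^-2 M T^2] ✗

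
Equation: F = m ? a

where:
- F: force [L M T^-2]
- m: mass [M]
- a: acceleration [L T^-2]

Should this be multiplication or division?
multiplication (×): F = m × a

F [L M T^-2]; m [M]; a [L T^-2].
m × a → [L M T^-2] ✓
m ÷ a → [L^-1 M T^2] ✗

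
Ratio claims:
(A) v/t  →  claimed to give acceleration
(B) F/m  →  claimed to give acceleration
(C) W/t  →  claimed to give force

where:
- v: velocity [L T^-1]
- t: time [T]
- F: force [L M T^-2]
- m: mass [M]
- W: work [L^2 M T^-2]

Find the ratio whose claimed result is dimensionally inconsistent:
(C) W/t does not give force

(A) v/t: [L T^-2] = acceleration [L T^-2] ✓
(B) F/m: [L T^-2] = acceleration [L T^-2] ✓
(C) W/t: [L^2 M T^-3] ≠ force [L M T^-2] ✗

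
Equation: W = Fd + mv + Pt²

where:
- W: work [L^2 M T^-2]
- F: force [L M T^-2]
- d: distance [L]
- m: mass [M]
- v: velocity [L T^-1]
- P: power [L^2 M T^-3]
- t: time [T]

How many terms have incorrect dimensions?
2

LHS W: [L^2 M T^-2]
- Fd: [L^2 M T^-2] ✓
- mv: [L M T^-1] ✗
- Pt²: [L^2 M T^-1] ✗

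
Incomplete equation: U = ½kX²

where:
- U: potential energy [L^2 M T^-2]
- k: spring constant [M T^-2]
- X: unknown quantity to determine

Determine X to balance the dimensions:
X = x (displacement), dimensions [L]

U has dimensions [L^2 M T^-2]; the rest of the RHS (½k) has dimensions [M T^-2].
So X² must have dimensions [L^2], i.e. X has dimensions [L] — X = x (displacement).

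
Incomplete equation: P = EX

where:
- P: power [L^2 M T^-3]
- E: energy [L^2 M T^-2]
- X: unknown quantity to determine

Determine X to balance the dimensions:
X = f (inverse time / frequency (1/t)), dimensions [T^-1]

P has dimensions [L^2 M T^-3]; the rest of the RHS (E) has dimensions [L^2 M T^-2].
So X must have dimensions [T^-1] — X = f (inverse time / frequency (1/t)).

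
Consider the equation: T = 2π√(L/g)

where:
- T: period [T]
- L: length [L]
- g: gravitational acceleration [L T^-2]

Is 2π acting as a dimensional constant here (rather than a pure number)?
No

T has dimensions [T] and √(L/g) already has dimensions [T], so the equation balances without 2π contributing any dimensions. 2π is a pure (dimensionless) number; changing or removing it would not affect dimensional consistency.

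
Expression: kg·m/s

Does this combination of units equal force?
No

The expression kg·m/s has dimensions [L M T^-1], but force has dimensions [L M T^-2].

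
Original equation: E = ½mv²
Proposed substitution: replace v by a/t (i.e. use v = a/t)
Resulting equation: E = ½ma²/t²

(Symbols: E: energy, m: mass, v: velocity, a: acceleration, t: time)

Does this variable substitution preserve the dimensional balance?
No

[v] = [L T^-1] and [a/t] = [L T^-3]. These differ, so the substitution replaces a quantity by one of different dimensions and the result E = ½ma²/t² has LHS [L^2 M T^-2] vs RHS [L^2 M T^-6] — inconsistent.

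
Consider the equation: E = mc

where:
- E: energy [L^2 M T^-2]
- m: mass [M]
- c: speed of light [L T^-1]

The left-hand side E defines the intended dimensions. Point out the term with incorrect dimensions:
The right-hand side term mc

E has dimensions [L^2 M T^-2], but mc has dimensions [L M T^-1], so the term mc is dimensionally wrong for E.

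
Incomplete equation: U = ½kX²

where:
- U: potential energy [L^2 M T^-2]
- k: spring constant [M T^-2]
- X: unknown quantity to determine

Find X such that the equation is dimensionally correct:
X = x (displacement), dimensions [L]

U has dimensions [L^2 M T^-2]; the rest of the RHS (½k) has dimensions [M T^-2].
So X² must have dimensions [L^2], i.e. X has dimensions [L] — X = x (displacement).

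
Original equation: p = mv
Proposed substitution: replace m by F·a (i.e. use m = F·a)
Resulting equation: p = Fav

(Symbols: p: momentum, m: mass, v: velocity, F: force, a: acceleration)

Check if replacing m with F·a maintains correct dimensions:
No

[m] = [M] and [F·a] = [L^2 M T^-4]. These differ, so the substitution replaces a quantity by one of different dimensions and the result p = Fav has LHS [L M T^-1] vs RHS [L^3 M T^-5] — inconsistent.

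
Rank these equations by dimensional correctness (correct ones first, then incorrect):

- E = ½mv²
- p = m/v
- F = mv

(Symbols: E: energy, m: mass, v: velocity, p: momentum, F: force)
Dimensionally correct: E = ½mv²
Dimensionally incorrect: p = m/v, F = mv
Ordered (correct first, then incorrect): E = ½mv², p = m/v, F = mv

- E = ½mv²: LHS [L^2 M T^-2], RHS [L^2 M T^-2] → correct ✓
- p = m/v: LHS [L M T^-1], RHS [L^-1 M T] → incorrect ✗
- F = mv: LHS [L M T^-2], RHS [L M T^-1] → incorrect ✗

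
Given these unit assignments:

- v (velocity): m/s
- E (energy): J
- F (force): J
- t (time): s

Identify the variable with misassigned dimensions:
F

The variable F (force) should have units N, not J.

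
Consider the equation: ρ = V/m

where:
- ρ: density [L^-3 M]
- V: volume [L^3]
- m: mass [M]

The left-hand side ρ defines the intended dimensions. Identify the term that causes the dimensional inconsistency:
The right-hand side term V/m

ρ has dimensions [L^-3 M], but V/m has dimensions [L^3 M^-1], so the term V/m is dimensionally wrong for ρ.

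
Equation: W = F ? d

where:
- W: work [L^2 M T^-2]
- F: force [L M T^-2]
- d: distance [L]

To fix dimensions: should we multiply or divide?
multiplication (×): W = F × d

W [L^2 M T^-2]; F [L M T^-2]; d [L].
F × d → [L^2 M T^-2] ✓
F ÷ d → [M T^-2] ✗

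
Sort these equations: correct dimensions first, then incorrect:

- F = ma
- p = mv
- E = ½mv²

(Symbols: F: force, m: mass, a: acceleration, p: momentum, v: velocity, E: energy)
Dimensionally correct: F = ma, p = mv, E = ½mv²
Dimensionally incorrect: none
Ordered (correct first, then incorrect): F = ma, p = mv, E = ½mv²

- F = ma: LHS [L M T^-2], RHS [L M T^-2] → correct ✓
- p = mv: LHS [L M T^-1], RHS [L M T^-1] → correct ✓
- E = ½mv²: LHS [L^2 M T^-2], RHS [L^2 M T^-2] → correct ✓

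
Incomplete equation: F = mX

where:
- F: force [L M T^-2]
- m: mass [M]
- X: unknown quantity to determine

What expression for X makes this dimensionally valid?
X = a (acceleration), dimensions [L T^-2]

F has dimensions [L M T^-2]; the rest of the RHS (m) has dimensions [M].
So X must have dimensions [L T^-2] — X = a (acceleration).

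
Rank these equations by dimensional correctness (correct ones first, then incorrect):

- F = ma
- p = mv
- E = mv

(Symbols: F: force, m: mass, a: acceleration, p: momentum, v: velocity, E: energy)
Dimensionally correct: F = ma, p = mv
Dimensionally incorrect: E = mv
Ordered (correct first, then incorrect): F = ma, p = mv, E = mv

- F = ma: LHS [L M T^-2], RHS [L M T^-2] → correct ✓
- p = mv: LHS [L M T^-1], RHS [L M T^-1] → correct ✓
- E = mv: LHS [L^2 M T^-2], RHS [L M T^-1] → incorrect ✗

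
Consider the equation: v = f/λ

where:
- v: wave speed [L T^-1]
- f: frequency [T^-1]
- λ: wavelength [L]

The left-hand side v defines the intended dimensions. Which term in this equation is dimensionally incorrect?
The right-hand side term f/λ

v has dimensions [L T^-1], but f/λ has dimensions [L^-1 T^-1], so the term f/λ is dimensionally wrong for v.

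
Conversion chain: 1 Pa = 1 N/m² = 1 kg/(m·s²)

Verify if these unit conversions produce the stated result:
The chain is correct (no errors).

Correct: Pascal is Newton per square meter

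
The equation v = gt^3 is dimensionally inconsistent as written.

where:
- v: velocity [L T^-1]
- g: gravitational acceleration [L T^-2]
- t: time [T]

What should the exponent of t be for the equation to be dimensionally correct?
The exponent of t should be 1: v = gt

The LHS v has dimensions [L T^-1]; t has dimensions [T].
As written, the RHS gt^3 (exponent 3 on t) has dimensions [L T], which does not match.
With exponent 1, the RHS gt has dimensions [L T^-1], matching the LHS.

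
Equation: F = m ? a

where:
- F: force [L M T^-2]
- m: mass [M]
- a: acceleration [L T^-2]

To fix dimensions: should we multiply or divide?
multiplication (×): F = m × a

F [L M T^-2]; m [M]; a [L T^-2].
m × a → [L M T^-2] ✓
m ÷ a → [L^-1 M T^2] ✗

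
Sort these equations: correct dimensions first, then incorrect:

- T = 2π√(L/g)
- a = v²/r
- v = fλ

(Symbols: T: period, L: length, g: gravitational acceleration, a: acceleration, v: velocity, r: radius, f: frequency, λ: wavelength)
Dimensionally correct: T = 2π√(L/g), a = v²/r, v = fλ
Dimensionally incorrect: none
Ordered (correct first, then incorrect): T = 2π√(L/g), a = v²/r, v = fλ

- T = 2π√(L/g): LHS [T], RHS [T] → correct ✓
- a = v²/r: LHS [L T^-2], RHS [L T^-2] → correct ✓
- v = fλ: LHS [L T^-1], RHS [L T^-1] → correct ✓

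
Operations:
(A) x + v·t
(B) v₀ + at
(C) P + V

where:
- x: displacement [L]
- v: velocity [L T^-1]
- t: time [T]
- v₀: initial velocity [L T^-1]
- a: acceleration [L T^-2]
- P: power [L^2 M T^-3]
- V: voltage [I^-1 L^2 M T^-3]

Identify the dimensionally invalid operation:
(C) P + V

(A) x + v·t: x [L] and v·t [L] — same dimensions ✓
(B) v₀ + at: v₀ [L T^-1] and at [L T^-1] — same dimensions ✓
(C) P + V: P [L^2 M T^-3] and V [I^-1 L^2 M T^-3] — different dimensions cannot be added/subtracted ✗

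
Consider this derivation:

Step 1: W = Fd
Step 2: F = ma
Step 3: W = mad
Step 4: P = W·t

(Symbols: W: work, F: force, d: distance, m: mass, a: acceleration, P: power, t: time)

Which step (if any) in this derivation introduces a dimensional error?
Step 4

Step 1: W = Fd → LHS [L^2 M T^-2], RHS [L^2 M T^-2] ✓
Step 2: F = ma → LHS [L M T^-2], RHS [L M T^-2] ✓
Step 3: W = mad → LHS [L^2 M T^-2], RHS [L^2 M T^-2] ✓
Step 4: P = W·t → LHS [L^2 M T^-3], RHS [L^2 M T^-1] ✗

The first dimensional inconsistency appears in step 4: P = W·t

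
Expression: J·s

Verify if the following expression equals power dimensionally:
No

The expression J·s has dimensions [L^2 M T^-1], but power has dimensions [L^2 M T^-3].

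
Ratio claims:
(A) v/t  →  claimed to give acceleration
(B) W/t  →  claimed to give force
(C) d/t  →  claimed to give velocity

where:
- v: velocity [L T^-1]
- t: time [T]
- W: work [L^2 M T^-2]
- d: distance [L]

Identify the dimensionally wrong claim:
(B) W/t does not give force

(A) v/t: [L T^-2] = acceleration [L T^-2] ✓
(B) W/t: [L^2 M T^-3] ≠ force [L M T^-2] ✗
(C) d/t: [L T^-1] = velocity [L T^-1] ✓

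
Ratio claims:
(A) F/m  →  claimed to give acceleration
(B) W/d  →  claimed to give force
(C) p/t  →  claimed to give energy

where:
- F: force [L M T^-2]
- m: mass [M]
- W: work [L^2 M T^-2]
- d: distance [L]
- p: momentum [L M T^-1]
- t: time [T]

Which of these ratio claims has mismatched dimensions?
(C) p/t does not give energy

(A) F/m: [L T^-2] = acceleration [L T^-2] ✓
(B) W/d: [L M T^-2] = force [L M T^-2] ✓
(C) p/t: [L M T^-2] ≠ energy [L^2 M T^-2] ✗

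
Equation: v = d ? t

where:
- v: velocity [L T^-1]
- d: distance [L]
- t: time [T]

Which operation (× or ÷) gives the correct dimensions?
division (÷): v = d ÷ t

v [L T^-1]; d [L]; t [T].
d × t → [L T] ✗
d ÷ t → [L T^-1] ✓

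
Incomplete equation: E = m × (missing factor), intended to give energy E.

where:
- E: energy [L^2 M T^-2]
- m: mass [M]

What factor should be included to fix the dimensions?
v² (velocity squared), dimensions [L^2 T^-2]

E has dimensions [L^2 M T^-2] and m has dimensions [M].
The missing factor must have dimensions [L^2 M T^-2] / [M] = [L^2 T^-2], i.e. velocity squared (v²).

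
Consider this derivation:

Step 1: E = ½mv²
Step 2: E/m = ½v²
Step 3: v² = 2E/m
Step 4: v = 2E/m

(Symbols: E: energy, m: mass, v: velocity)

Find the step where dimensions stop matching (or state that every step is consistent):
Step 4

Step 1: E = ½mv² → LHS [L^2 M T^-2], RHS [L^2 M T^-2] ✓
Step 2: E/m = ½v² → LHS [L^2 T^-2], RHS [L^2 T^-2] ✓
Step 3: v² = 2E/m → LHS [L^2 T^-2], RHS [L^2 T^-2] ✓
Step 4: v = 2E/m → LHS [L T^-1], RHS [L^2 T^-2] ✗

The first dimensional inconsistency appears in step 4: v = 2E/m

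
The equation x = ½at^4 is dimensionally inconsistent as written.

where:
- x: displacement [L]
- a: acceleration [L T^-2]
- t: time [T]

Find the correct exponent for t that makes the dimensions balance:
The exponent of t should be 2: x = ½at^2

The LHS x has dimensions [L]; t has dimensions [T].
As written, the RHS ½at^4 (exponent 4 on t) has dimensions [L T^2], which does not match.
With exponent 2, the RHS ½at^2 has dimensions [L], matching the LHS.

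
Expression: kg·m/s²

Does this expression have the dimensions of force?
Yes

The expression kg·m/s² has dimensions [L M T^-2], which is exactly force [L M T^-2].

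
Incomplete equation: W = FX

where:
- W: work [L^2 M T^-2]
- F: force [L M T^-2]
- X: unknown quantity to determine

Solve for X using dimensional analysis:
X = d (distance), dimensions [L]

W has dimensions [L^2 M T^-2]; the rest of the RHS (F) has dimensions [L M T^-2].
So X must have dimensions [L] — X = d (distance).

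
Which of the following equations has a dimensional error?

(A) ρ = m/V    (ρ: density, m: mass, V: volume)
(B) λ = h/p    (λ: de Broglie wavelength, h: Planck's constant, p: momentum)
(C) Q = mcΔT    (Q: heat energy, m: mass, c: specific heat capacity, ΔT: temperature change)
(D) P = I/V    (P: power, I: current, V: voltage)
(D) P = I/V

The equation (D) P = I/V is dimensionally incorrect.

LHS (P): [L^2 M T^-3]
RHS (I/V): [I^2 L^-2 M^-1 T^3] ✗

The dimensions do not match. The other three equations balance.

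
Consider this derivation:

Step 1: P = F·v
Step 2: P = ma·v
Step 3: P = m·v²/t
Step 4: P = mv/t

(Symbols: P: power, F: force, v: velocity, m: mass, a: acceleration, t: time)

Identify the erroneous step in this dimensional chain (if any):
Step 4

Step 1: P = F·v → LHS [L^2 M T^-3], RHS [L^2 M T^-3] ✓
Step 2: P = ma·v → LHS [L^2 M T^-3], RHS [L^2 M T^-3] ✓
Step 3: P = m·v²/t → LHS [L^2 M T^-3], RHS [L^2 M T^-3] ✓
Step 4: P = mv/t → LHS [L^2 M T^-3], RHS [L M T^-2] ✗

The first dimensional inconsistency appears in step 4: P = mv/t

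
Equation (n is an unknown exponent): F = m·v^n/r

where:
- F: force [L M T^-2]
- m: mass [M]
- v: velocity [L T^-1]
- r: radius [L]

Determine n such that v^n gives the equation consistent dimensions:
n = 2

F has dimensions [L M T^-2]; v has dimensions [L T^-1].
The rest of the RHS has dimensions [L^-1 M], so v^n must supply [L^2 T^-2].
With n = 2: m·v^2/r has dimensions [L M T^-2], matching the LHS ✓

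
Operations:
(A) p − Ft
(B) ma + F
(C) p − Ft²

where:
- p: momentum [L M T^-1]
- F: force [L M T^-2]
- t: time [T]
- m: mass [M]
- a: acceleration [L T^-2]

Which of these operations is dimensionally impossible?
(C) p − Ft²

(A) p − Ft: p [L M T^-1] and Ft [L M T^-1] — same dimensions ✓
(B) ma + F: ma [L M T^-2] and F [L M T^-2] — same dimensions ✓
(C) p − Ft²: p [L M T^-1] and Ft² [L M] — different dimensions cannot be added/subtracted ✗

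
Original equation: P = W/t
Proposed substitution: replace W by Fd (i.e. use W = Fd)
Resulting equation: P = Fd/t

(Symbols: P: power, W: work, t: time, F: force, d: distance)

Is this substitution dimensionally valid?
Yes

[W] = [L^2 M T^-2] and [Fd] = [L^2 M T^-2]. These match, so the substitution replaces a quantity by one of the same dimensions and the result P = Fd/t has LHS [L^2 M T^-3] vs RHS [L^2 M T^-3] — still consistent.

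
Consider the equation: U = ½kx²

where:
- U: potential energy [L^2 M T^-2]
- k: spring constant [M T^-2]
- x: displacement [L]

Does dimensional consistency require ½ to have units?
No

U has dimensions [L^2 M T^-2] and kx² already has dimensions [L^2 M T^-2], so the equation balances without ½ contributing any dimensions. ½ is a pure (dimensionless) number; changing or removing it would not affect dimensional consistency.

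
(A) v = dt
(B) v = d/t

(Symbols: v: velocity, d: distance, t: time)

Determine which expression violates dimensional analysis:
(A)

(A) v = dt: LHS [L T^-1], RHS [L T] ✗
(B) v = d/t: LHS [L T^-1], RHS [L T^-1] ✓

Expression (A) v = dt is dimensionally incorrect.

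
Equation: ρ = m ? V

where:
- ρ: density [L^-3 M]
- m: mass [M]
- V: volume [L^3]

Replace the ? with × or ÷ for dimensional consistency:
division (÷): ρ = m ÷ V

ρ [L^-3 M]; m [M]; V [L^3].
m × V → [L^3 M] ✗
m ÷ V → [L^-3 M] ✓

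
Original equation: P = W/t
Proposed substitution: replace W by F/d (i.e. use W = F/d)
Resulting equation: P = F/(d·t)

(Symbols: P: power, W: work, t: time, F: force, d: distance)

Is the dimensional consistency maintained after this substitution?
No

[W] = [L^2 M T^-2] and [F/d] = [M T^-2]. These differ, so the substitution replaces a quantity by one of different dimensions and the result P = F/(d·t) has LHS [L^2 M T^-3] vs RHS [M T^-3] — inconsistent.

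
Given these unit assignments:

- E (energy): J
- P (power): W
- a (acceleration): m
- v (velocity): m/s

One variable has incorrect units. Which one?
a

The variable a (acceleration) should have units m/s², not m.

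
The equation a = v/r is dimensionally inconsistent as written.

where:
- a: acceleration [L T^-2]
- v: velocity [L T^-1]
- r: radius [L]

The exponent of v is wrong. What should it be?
The exponent of v should be 2: a = v^2/r

The LHS a has dimensions [L T^-2]; v has dimensions [L T^-1].
As written, the RHS v/r (exponent 1 on v) has dimensions [T^-1], which does not match.
With exponent 2, the RHS v^2/r has dimensions [L T^-2], matching the LHS.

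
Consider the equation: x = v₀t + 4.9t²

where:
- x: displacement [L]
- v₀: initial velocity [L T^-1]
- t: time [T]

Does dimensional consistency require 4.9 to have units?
Yes

x has dimensions [L], while t² alone has dimensions [T^2]. For the equation to balance, the factor 4.9 must carry dimensions [L T^-2] — it is a dimensional constant (a numerical value of a physical quantity with its units suppressed), not a pure number.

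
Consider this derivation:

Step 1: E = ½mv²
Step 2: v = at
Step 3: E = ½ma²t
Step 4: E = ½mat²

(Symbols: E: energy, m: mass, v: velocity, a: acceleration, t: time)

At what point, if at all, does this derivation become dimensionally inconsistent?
Step 3

Step 1: E = ½mv² → LHS [L^2 M T^-2], RHS [L^2 M T^-2] ✓
Step 2: v = at → LHS [L T^-1], RHS [L T^-1] ✓
Step 3: E = ½ma²t → LHS [L^2 M T^-2], RHS [L^2 M T^-3] ✗

The first dimensional inconsistency appears in step 3: E = ½ma²t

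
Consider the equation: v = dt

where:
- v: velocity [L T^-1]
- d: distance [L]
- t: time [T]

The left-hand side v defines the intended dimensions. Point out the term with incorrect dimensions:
The right-hand side term dt

v has dimensions [L T^-1], but dt has dimensions [L T], so the term dt is dimensionally wrong for v.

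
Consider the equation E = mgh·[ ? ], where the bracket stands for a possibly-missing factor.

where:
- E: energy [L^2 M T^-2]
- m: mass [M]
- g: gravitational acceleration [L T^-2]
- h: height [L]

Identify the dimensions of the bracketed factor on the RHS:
Nothing is missing — the bracketed factor must be dimensionless.

E has dimensions [L^2 M T^-2] and mgh already has dimensions [L^2 M T^-2], so E = mgh is dimensionally complete.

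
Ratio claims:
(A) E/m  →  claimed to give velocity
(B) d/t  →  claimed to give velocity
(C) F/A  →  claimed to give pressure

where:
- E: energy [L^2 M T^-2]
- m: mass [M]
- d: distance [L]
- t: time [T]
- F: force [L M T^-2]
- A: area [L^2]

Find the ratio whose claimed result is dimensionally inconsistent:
(A) E/m does not give velocity

(A) E/m: [L^2 T^-2] ≠ velocity [L T^-1] ✗
(B) d/t: [L T^-1] = velocity [L T^-1] ✓
(C) F/A: [L^-1 M T^-2] = pressure [L^-1 M T^-2] ✓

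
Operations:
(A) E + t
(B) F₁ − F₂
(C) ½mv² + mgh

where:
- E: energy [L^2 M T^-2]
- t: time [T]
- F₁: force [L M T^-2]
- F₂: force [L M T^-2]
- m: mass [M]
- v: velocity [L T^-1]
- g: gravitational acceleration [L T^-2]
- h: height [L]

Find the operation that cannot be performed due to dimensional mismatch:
(A) E + t

(A) E + t: E [L^2 M T^-2] and t [T] — different dimensions cannot be added/subtracted ✗
(B) F₁ − F₂: F₁ [L M T^-2] and F₂ [L M T^-2] — same dimensions ✓
(C) ½mv² + mgh: ½mv² [L^2 M T^-2] and mgh [L^2 M T^-2] — same dimensions ✓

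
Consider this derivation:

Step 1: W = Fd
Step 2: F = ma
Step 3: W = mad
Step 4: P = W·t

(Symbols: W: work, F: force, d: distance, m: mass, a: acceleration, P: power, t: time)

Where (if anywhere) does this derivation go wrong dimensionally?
Step 4

Step 1: W = Fd → LHS [L^2 M T^-2], RHS [L^2 M T^-2] ✓
Step 2: F = ma → LHS [L M T^-2], RHS [L M T^-2] ✓
Step 3: W = mad → LHS [L^2 M T^-2], RHS [L^2 M T^-2] ✓
Step 4: P = W·t → LHS [L^2 M T^-3], RHS [L^2 M T^-1] ✗

The first dimensional inconsistency appears in step 4: P = W·t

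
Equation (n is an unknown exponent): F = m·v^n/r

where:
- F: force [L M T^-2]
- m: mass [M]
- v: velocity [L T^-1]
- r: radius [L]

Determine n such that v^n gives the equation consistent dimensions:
n = 2

F has dimensions [L M T^-2]; v has dimensions [L T^-1].
The rest of the RHS has dimensions [L^-1 M], so v^n must supply [L^2 T^-2].
With n = 2: m·v^2/r has dimensions [L M T^-2], matching the LHS ✓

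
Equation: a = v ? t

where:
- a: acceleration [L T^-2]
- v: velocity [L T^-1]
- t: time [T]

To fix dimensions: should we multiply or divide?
division (÷): a = v ÷ t

a [L T^-2]; v [L T^-1]; t [T].
v × t → [L] ✗
v ÷ t → [L T^-2] ✓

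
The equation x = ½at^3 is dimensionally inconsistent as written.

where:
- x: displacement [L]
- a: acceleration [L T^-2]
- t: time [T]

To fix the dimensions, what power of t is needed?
The exponent of t should be 2: x = ½at^2

The LHS x has dimensions [L]; t has dimensions [T].
As written, the RHS ½at^3 (exponent 3 on t) has dimensions [L T], which does not match.
With exponent 2, the RHS ½at^2 has dimensions [L], matching the LHS.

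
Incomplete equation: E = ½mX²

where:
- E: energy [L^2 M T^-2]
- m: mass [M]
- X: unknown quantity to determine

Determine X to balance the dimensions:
X = v (velocity), dimensions [L T^-1]

E has dimensions [L^2 M T^-2]; the rest of the RHS (½m) has dimensions [M].
So X² must have dimensions [L^2 T^-2], i.e. X has dimensions [L T^-1] — X = v (velocity).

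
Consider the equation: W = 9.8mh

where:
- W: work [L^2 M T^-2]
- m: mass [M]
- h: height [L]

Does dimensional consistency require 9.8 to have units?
Yes

W has dimensions [L^2 M T^-2], while mh alone has dimensions [L M]. For the equation to balance, the factor 9.8 must carry dimensions [L T^-2] — it is a dimensional constant (a numerical value of a physical quantity with its units suppressed), not a pure number.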